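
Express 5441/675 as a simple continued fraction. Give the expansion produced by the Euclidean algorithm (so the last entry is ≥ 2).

[8; 16, 2, 6, 3]

5441 = 8×675 + 41
675 = 16×41 + 19
41 = 2×19 + 3
19 = 6×3 + 1
3 = 3×1 + 0  (stop)
So 5441/675 = [8; 16, 2, 6, 3].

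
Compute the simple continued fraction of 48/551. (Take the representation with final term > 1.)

48 = 0×551 + 48
551 = 11×48 + 23
48 = 2×23 + 2
23 = 11×2 + 1
2 = 2×1 + 0  (stop)
So 48/551 = [0; 11, 2, 11, 2].

[0; 11, 2, 11, 2]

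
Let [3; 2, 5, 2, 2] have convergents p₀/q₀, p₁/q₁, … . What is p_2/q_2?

Using pₖ = aₖpₖ₋₁ + pₖ₋₂, qₖ = aₖqₖ₋₁ + qₖ₋₂ (with p₋₁=1, p₋₂=0, q₋₁=0, q₋₂=1):
  k=0: a=3, p=3, q=1
  k=1: a=2, p=7, q=2
  k=2: a=5, p=38, q=11

38/11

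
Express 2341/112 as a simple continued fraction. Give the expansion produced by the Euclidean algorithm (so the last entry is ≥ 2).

[20; 1, 9, 5, 2]

2341 = 20×112 + 101
112 = 1×101 + 11
101 = 9×11 + 2
11 = 5×2 + 1
2 = 2×1 + 0  (stop)
So 2341/112 = [20; 1, 9, 5, 2].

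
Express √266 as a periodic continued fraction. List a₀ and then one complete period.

[16; 3, 4, 3, 32]

a₀ = ⌊√266⌋ = 16.
With m₀=0, d₀=1 and mₖ₊₁ = dₖaₖ − mₖ, dₖ₊₁ = (n − mₖ₊₁²)/dₖ, aₖ₊₁ = ⌊(a₀+mₖ₊₁)/dₖ₊₁⌋:
  k=1: m=16, d=10, a=3
  k=2: m=14, d=7, a=4
  k=3: m=14, d=10, a=3
  k=4: m=16, d=1, a=32
d=1 and a=2a₀=32 at k=4, so the next step gives (m, d) = (16, 10) again — its k=1 value — and the period has length 4.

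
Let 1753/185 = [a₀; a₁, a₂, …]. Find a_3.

1

1753 = 9·185 + 88   →  a_0 = 9
185 = 2·88 + 9   →  a_1 = 2
88 = 9·9 + 7   →  a_2 = 9
9 = 1·7 + 2   →  a_3 = 1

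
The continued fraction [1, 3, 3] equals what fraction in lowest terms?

Using pₖ = aₖpₖ₋₁ + pₖ₋₂ and qₖ = aₖqₖ₋₁ + qₖ₋₂:
  k=0: a=1, p=1, q=1
  k=1: a=3, p=4, q=3
  k=2: a=3, p=13, q=10

13/10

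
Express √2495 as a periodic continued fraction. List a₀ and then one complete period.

a₀ = ⌊√2495⌋ = 49.
With m₀=0, d₀=1 and mₖ₊₁ = dₖaₖ − mₖ, dₖ₊₁ = (n − mₖ₊₁²)/dₖ, aₖ₊₁ = ⌊(a₀+mₖ₊₁)/dₖ₊₁⌋:
  k=1: m=49, d=94, a=1
  k=2: m=45, d=5, a=18
  k=3: m=45, d=94, a=1
  k=4: m=49, d=1, a=98
d=1 and a=2a₀=98 at k=4, so the next step gives (m, d) = (49, 94) again — its k=1 value — and the period has length 4.

[49; 1, 18, 1, 98]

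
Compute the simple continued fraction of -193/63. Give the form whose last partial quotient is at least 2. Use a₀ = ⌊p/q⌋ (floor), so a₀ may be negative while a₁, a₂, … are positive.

[-4; 1, 14, 1, 3]

-193 = -4×63 + 59
63 = 1×59 + 4
59 = 14×4 + 3
4 = 1×3 + 1
3 = 3×1 + 0  (stop)
So -193/63 = [-4; 1, 14, 1, 3].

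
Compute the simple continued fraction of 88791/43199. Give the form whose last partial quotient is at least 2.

88791 = 2·43199 + 2393
43199 = 18·2393 + 125
2393 = 19·125 + 18
125 = 6·18 + 17
18 = 1·17 + 1
17 = 17·1 + 0  (stop)
So 88791/43199 = [2; 18, 19, 6, 1, 17].

[2; 18, 19, 6, 1, 17]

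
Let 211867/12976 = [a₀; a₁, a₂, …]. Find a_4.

211867 = 16·12976 + 4251   →  a_0 = 16
12976 = 3·4251 + 223   →  a_1 = 3
4251 = 19·223 + 14   →  a_2 = 19
223 = 15·14 + 13   →  a_3 = 15
14 = 1·13 + 1   →  a_4 = 1

1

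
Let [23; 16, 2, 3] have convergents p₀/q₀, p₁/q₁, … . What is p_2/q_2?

761/33

Using pₖ = aₖpₖ₋₁ + pₖ₋₂, qₖ = aₖqₖ₋₁ + qₖ₋₂ (with p₋₁=1, p₋₂=0, q₋₁=0, q₋₂=1):
  k=0: a=23, p=23, q=1
  k=1: a=16, p=369, q=16
  k=2: a=2, p=761, q=33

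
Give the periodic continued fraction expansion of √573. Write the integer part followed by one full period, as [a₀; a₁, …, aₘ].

[23; 1, 14, 1, 46]

a₀ = ⌊√573⌋ = 23.
With m₀=0, d₀=1 and mₖ₊₁ = dₖaₖ − mₖ, dₖ₊₁ = (n − mₖ₊₁²)/dₖ, aₖ₊₁ = ⌊(a₀+mₖ₊₁)/dₖ₊₁⌋:
  k=1: m=23, d=44, a=1
  k=2: m=21, d=3, a=14
  k=3: m=21, d=44, a=1
  k=4: m=23, d=1, a=46
d=1 and a=2a₀=46 at k=4, so the next step gives (m, d) = (23, 44) again — its k=1 value — and the period has length 4.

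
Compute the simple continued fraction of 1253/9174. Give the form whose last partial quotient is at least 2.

1253 = 0*9174 + 1253
9174 = 7*1253 + 403
1253 = 3*403 + 44
403 = 9*44 + 7
44 = 6*7 + 2
7 = 3*2 + 1
2 = 2*1 + 0  (stop)
So 1253/9174 = [0; 7, 3, 9, 6, 3, 2].

[0; 7, 3, 9, 6, 3, 2]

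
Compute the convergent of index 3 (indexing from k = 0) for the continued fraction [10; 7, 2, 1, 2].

223/22

Using pₖ = aₖpₖ₋₁ + pₖ₋₂, qₖ = aₖqₖ₋₁ + qₖ₋₂ (with p₋₁=1, p₋₂=0, q₋₁=0, q₋₂=1):
  k=0: a=10, p=10, q=1
  k=1: a=7, p=71, q=7
  k=2: a=2, p=152, q=15
  k=3: a=1, p=223, q=22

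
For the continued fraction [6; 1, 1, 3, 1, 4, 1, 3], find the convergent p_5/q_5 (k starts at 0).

282/43

Using pₖ = aₖpₖ₋₁ + pₖ₋₂, qₖ = aₖqₖ₋₁ + qₖ₋₂ (with p₋₁=1, p₋₂=0, q₋₁=0, q₋₂=1):
  k=0: a=6, p=6, q=1
  k=1: a=1, p=7, q=1
  k=2: a=1, p=13, q=2
  k=3: a=3, p=46, q=7
  k=4: a=1, p=59, q=9
  k=5: a=4, p=282, q=43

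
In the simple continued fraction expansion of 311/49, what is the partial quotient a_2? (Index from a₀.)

311 = 6·49 + 17   →  a_0 = 6
49 = 2·17 + 15   →  a_1 = 2
17 = 1·15 + 2   →  a_2 = 1

1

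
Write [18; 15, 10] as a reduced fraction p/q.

Fold from the inside: start with 10/1.
  15 + 1/10 = 151/10
  18 + 10/151 = 2728/151

2728/151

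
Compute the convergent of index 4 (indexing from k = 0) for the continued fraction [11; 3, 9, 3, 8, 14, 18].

Using pₖ = aₖpₖ₋₁ + pₖ₋₂, qₖ = aₖqₖ₋₁ + qₖ₋₂ (with p₋₁=1, p₋₂=0, q₋₁=0, q₋₂=1):
  k=0: a=11, p=11, q=1
  k=1: a=3, p=34, q=3
  k=2: a=9, p=317, q=28
  k=3: a=3, p=985, q=87
  k=4: a=8, p=8197, q=724

8197/724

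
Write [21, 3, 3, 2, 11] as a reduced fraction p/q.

Using pₖ = aₖpₖ₋₁ + pₖ₋₂ and qₖ = aₖqₖ₋₁ + qₖ₋₂:
  k=0: a=21, p=21, q=1
  k=1: a=3, p=64, q=3
  k=2: a=3, p=213, q=10
  k=3: a=2, p=490, q=23
  k=4: a=11, p=5603, q=263

5603/263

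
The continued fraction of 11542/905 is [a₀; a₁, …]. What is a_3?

17

11542 = 12·905 + 682   →  a_0 = 12
905 = 1·682 + 223   →  a_1 = 1
682 = 3·223 + 13   →  a_2 = 3
223 = 17·13 + 2   →  a_3 = 17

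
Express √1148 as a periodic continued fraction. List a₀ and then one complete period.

a₀ = ⌊√1148⌋ = 33.
With m₀=0, d₀=1 and mₖ₊₁ = dₖaₖ − mₖ, dₖ₊₁ = (n − mₖ₊₁²)/dₖ, aₖ₊₁ = ⌊(a₀+mₖ₊₁)/dₖ₊₁⌋:
  k=1: m=33, d=59, a=1
  k=2: m=26, d=8, a=7
  k=3: m=30, d=31, a=2
  k=4: m=32, d=4, a=16
  k=5: m=32, d=31, a=2
  k=6: m=30, d=8, a=7
  k=7: m=26, d=59, a=1
  k=8: m=33, d=1, a=66
d=1 and a=2a₀=66 at k=8, so the next step gives (m, d) = (33, 59) again — its k=1 value — and the period has length 8.

[33; 1, 7, 2, 16, 2, 7, 1, 66]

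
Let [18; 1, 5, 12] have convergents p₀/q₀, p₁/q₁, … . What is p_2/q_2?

113/6

Using pₖ = aₖpₖ₋₁ + pₖ₋₂, qₖ = aₖqₖ₋₁ + qₖ₋₂ (with p₋₁=1, p₋₂=0, q₋₁=0, q₋₂=1):
  k=0: a=18, p=18, q=1
  k=1: a=1, p=19, q=1
  k=2: a=5, p=113, q=6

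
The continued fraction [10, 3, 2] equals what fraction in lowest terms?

Using pₖ = aₖpₖ₋₁ + pₖ₋₂ and qₖ = aₖqₖ₋₁ + qₖ₋₂:
  k=0: a=10, p=10, q=1
  k=1: a=3, p=31, q=3
  k=2: a=2, p=72, q=7

72/7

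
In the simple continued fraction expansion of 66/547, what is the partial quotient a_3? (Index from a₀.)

66 = 0·547 + 66   →  a_0 = 0
547 = 8·66 + 19   →  a_1 = 8
66 = 3·19 + 9   →  a_2 = 3
19 = 2·9 + 1   →  a_3 = 2

2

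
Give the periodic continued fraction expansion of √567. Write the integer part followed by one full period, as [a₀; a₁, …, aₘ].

[23; 1, 4, 3, 4, 1, 46]

a₀ = ⌊√567⌋ = 23.
With m₀=0, d₀=1 and mₖ₊₁ = dₖaₖ − mₖ, dₖ₊₁ = (n − mₖ₊₁²)/dₖ, aₖ₊₁ = ⌊(a₀+mₖ₊₁)/dₖ₊₁⌋:
  k=1: m=23, d=38, a=1
  k=2: m=15, d=9, a=4
  k=3: m=21, d=14, a=3
  k=4: m=21, d=9, a=4
  k=5: m=15, d=38, a=1
  k=6: m=23, d=1, a=46
d=1 and a=2a₀=46 at k=6, so the next step gives (m, d) = (23, 38) again — its k=1 value — and the period has length 6.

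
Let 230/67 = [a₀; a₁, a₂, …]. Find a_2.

3

230 = 3·67 + 29   →  a_0 = 3
67 = 2·29 + 9   →  a_1 = 2
29 = 3·9 + 2   →  a_2 = 3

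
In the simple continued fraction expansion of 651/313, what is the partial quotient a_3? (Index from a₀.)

1

651 = 2·313 + 25   →  a_0 = 2
313 = 12·25 + 13   →  a_1 = 12
25 = 1·13 + 12   →  a_2 = 1
13 = 1·12 + 1   →  a_3 = 1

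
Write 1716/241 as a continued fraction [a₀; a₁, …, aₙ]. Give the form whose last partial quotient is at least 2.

1716 = 7·241 + 29
241 = 8·29 + 9
29 = 3·9 + 2
9 = 4·2 + 1
2 = 2·1 + 0  (stop)
So 1716/241 = [7; 8, 3, 4, 2].

[7; 8, 3, 4, 2]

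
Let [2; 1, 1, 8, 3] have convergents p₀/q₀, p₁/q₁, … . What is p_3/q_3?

Using pₖ = aₖpₖ₋₁ + pₖ₋₂, qₖ = aₖqₖ₋₁ + qₖ₋₂ (with p₋₁=1, p₋₂=0, q₋₁=0, q₋₂=1):
  k=0: a=2, p=2, q=1
  k=1: a=1, p=3, q=1
  k=2: a=1, p=5, q=2
  k=3: a=8, p=43, q=17

43/17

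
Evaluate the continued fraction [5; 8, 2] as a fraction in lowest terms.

87/17

Using pₖ = aₖpₖ₋₁ + pₖ₋₂ and qₖ = aₖqₖ₋₁ + qₖ₋₂:
  k=0: a=5, p=5, q=1
  k=1: a=8, p=41, q=8
  k=2: a=2, p=87, q=17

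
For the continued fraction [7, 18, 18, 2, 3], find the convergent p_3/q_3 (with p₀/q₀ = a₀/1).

4713/668

Using pₖ = aₖpₖ₋₁ + pₖ₋₂, qₖ = aₖqₖ₋₁ + qₖ₋₂ (with p₋₁=1, p₋₂=0, q₋₁=0, q₋₂=1):
  k=0: a=7, p=7, q=1
  k=1: a=18, p=127, q=18
  k=2: a=18, p=2293, q=325
  k=3: a=2, p=4713, q=668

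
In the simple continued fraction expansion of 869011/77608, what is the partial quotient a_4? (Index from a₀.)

869011 = 11·77608 + 15323   →  a_0 = 11
77608 = 5·15323 + 993   →  a_1 = 5
15323 = 15·993 + 428   →  a_2 = 15
993 = 2·428 + 137   →  a_3 = 2
428 = 3·137 + 17   →  a_4 = 3

3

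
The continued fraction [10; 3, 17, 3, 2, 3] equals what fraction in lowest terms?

Fold from the inside: start with 3/1.
  2 + 1/3 = 7/3
  3 + 3/7 = 24/7
  17 + 7/24 = 415/24
  3 + 24/415 = 1269/415
  10 + 415/1269 = 13105/1269

13105/1269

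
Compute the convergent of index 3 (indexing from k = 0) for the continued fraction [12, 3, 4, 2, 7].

357/29

Using pₖ = aₖpₖ₋₁ + pₖ₋₂, qₖ = aₖqₖ₋₁ + qₖ₋₂ (with p₋₁=1, p₋₂=0, q₋₁=0, q₋₂=1):
  k=0: a=12, p=12, q=1
  k=1: a=3, p=37, q=3
  k=2: a=4, p=160, q=13
  k=3: a=2, p=357, q=29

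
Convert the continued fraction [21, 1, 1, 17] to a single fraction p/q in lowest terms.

Fold from the inside: start with 17/1.
  1 + 1/17 = 18/17
  1 + 17/18 = 35/18
  21 + 18/35 = 753/35

753/35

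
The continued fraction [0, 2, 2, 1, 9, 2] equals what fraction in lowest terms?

61/143

Using pₖ = aₖpₖ₋₁ + pₖ₋₂ and qₖ = aₖqₖ₋₁ + qₖ₋₂:
  k=0: a=0, p=0, q=1
  k=1: a=2, p=1, q=2
  k=2: a=2, p=2, q=5
  k=3: a=1, p=3, q=7
  k=4: a=9, p=29, q=68
  k=5: a=2, p=61, q=143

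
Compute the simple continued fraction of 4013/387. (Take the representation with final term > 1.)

[10; 2, 1, 2, 2, 2, 8]

4013 = 10·387 + 143
387 = 2·143 + 101
143 = 1·101 + 42
101 = 2·42 + 17
42 = 2·17 + 8
17 = 2·8 + 1
8 = 8·1 + 0  (stop)
So 4013/387 = [10; 2, 1, 2, 2, 2, 8].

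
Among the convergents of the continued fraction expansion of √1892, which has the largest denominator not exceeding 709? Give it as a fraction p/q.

15137/348

√1892 = [43; 2, 86, …] (period length 2).
Convergents:
  p_0/q_0 = 43/1
  p_1/q_1 = 87/2
  p_2/q_2 = 7525/173
  p_3/q_3 = 15137/348
  p_4/q_4 = 1309307/30101
q_3 = 348 ≤ 709 < 30101 = q_4, so the answer is 15137/348.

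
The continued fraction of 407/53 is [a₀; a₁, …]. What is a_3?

407 = 7·53 + 36   →  a_0 = 7
53 = 1·36 + 17   →  a_1 = 1
36 = 2·17 + 2   →  a_2 = 2
17 = 8·2 + 1   →  a_3 = 8

8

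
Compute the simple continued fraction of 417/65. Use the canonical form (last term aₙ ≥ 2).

417 = 6*65 + 27
65 = 2*27 + 11
27 = 2*11 + 5
11 = 2*5 + 1
5 = 5*1 + 0  (stop)
So 417/65 = [6; 2, 2, 2, 5].

[6; 2, 2, 2, 5]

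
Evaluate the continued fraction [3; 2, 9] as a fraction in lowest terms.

66/19

Fold from the inside: start with 9/1.
  2 + 1/9 = 19/9
  3 + 9/19 = 66/19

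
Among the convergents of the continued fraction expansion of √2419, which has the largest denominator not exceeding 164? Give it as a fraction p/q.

2951/60

√2419 = [49; 5, 2, 5, 98, …] (period length 4).
Convergents:
  p_0/q_0 = 49/1
  p_1/q_1 = 246/5
  p_2/q_2 = 541/11
  p_3/q_3 = 2951/60
  p_4/q_4 = 289739/5891
q_3 = 60 ≤ 164 < 5891 = q_4, so the answer is 2951/60.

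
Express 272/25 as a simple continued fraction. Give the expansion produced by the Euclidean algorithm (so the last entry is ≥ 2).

272 = 10*25 + 22
25 = 1*22 + 3
22 = 7*3 + 1
3 = 3*1 + 0  (stop)
So 272/25 = [10; 1, 7, 3].

[10; 1, 7, 3]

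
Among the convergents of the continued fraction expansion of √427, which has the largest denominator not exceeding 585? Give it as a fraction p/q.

7687/372

√427 = [20; 1, 1, 1, 40, …] (period length 4).
Convergents:
  p_0/q_0 = 20/1
  p_1/q_1 = 21/1
  p_2/q_2 = 41/2
  p_3/q_3 = 62/3
  p_4/q_4 = 2521/122
  p_5/q_5 = 2583/125
  p_6/q_6 = 5104/247
  p_7/q_7 = 7687/372
  p_8/q_8 = 312584/15127
q_7 = 372 ≤ 585 < 15127 = q_8, so the answer is 7687/372.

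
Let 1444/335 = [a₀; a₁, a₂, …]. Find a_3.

1

1444 = 4·335 + 104   →  a_0 = 4
335 = 3·104 + 23   →  a_1 = 3
104 = 4·23 + 12   →  a_2 = 4
23 = 1·12 + 11   →  a_3 = 1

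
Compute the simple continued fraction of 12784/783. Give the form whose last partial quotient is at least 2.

[16; 3, 17, 15]

12784 = 16*783 + 256
783 = 3*256 + 15
256 = 17*15 + 1
15 = 15*1 + 0  (stop)
So 12784/783 = [16; 3, 17, 15].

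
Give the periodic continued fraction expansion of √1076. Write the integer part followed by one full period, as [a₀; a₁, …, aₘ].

a₀ = ⌊√1076⌋ = 32.
With m₀=0, d₀=1 and mₖ₊₁ = dₖaₖ − mₖ, dₖ₊₁ = (n − mₖ₊₁²)/dₖ, aₖ₊₁ = ⌊(a₀+mₖ₊₁)/dₖ₊₁⌋:
  k=1: m=32, d=52, a=1
  k=2: m=20, d=13, a=4
  k=3: m=32, d=4, a=16
  k=4: m=32, d=13, a=4
  k=5: m=20, d=52, a=1
  k=6: m=32, d=1, a=64
d=1 and a=2a₀=64 at k=6, so the next step gives (m, d) = (32, 52) again — its k=1 value — and the period has length 6.

[32; 1, 4, 16, 4, 1, 64]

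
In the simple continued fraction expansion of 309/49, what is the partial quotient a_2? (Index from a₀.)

3

309 = 6·49 + 15   →  a_0 = 6
49 = 3·15 + 4   →  a_1 = 3
15 = 3·4 + 3   →  a_2 = 3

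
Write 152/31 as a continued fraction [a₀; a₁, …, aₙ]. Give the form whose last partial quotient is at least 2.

152 = 4×31 + 28
31 = 1×28 + 3
28 = 9×3 + 1
3 = 3×1 + 0  (stop)
So 152/31 = [4; 1, 9, 3].

[4; 1, 9, 3]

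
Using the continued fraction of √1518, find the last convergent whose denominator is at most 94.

1013/26

√1518 = [38; 1, 24, 1, 76, …] (period length 4).
Convergents:
  p_0/q_0 = 38/1
  p_1/q_1 = 39/1
  p_2/q_2 = 974/25
  p_3/q_3 = 1013/26
  p_4/q_4 = 77962/2001
q_3 = 26 ≤ 94 < 2001 = q_4, so the answer is 1013/26.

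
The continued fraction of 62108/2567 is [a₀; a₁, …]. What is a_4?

62108 = 24·2567 + 500   →  a_0 = 24
2567 = 5·500 + 67   →  a_1 = 5
500 = 7·67 + 31   →  a_2 = 7
67 = 2·31 + 5   →  a_3 = 2
31 = 6·5 + 1   →  a_4 = 6

6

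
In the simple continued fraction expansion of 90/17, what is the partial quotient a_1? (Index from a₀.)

90 = 5·17 + 5   →  a_0 = 5
17 = 3·5 + 2   →  a_1 = 3

3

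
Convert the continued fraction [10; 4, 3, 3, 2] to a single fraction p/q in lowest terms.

1013/99

Fold from the inside: start with 2/1.
  3 + 1/2 = 7/2
  3 + 2/7 = 23/7
  4 + 7/23 = 99/23
  10 + 23/99 = 1013/99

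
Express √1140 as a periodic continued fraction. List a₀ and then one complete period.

a₀ = ⌊√1140⌋ = 33.
With m₀=0, d₀=1 and mₖ₊₁ = dₖaₖ − mₖ, dₖ₊₁ = (n − mₖ₊₁²)/dₖ, aₖ₊₁ = ⌊(a₀+mₖ₊₁)/dₖ₊₁⌋:
  k=1: m=33, d=51, a=1
  k=2: m=18, d=16, a=3
  k=3: m=30, d=15, a=4
  k=4: m=30, d=16, a=3
  k=5: m=18, d=51, a=1
  k=6: m=33, d=1, a=66
d=1 and a=2a₀=66 at k=6, so the next step gives (m, d) = (33, 51) again — its k=1 value — and the period has length 6.

[33; 1, 3, 4, 3, 1, 66]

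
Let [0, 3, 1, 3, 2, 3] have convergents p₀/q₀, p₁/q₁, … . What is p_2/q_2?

1/4

Using pₖ = aₖpₖ₋₁ + pₖ₋₂, qₖ = aₖqₖ₋₁ + qₖ₋₂ (with p₋₁=1, p₋₂=0, q₋₁=0, q₋₂=1):
  k=0: a=0, p=0, q=1
  k=1: a=3, p=1, q=3
  k=2: a=1, p=1, q=4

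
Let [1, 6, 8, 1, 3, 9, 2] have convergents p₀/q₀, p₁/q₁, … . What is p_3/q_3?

Using pₖ = aₖpₖ₋₁ + pₖ₋₂, qₖ = aₖqₖ₋₁ + qₖ₋₂ (with p₋₁=1, p₋₂=0, q₋₁=0, q₋₂=1):
  k=0: a=1, p=1, q=1
  k=1: a=6, p=7, q=6
  k=2: a=8, p=57, q=49
  k=3: a=1, p=64, q=55

64/55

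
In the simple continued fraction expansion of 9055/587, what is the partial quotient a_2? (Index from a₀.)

2

9055 = 15·587 + 250   →  a_0 = 15
587 = 2·250 + 87   →  a_1 = 2
250 = 2·87 + 76   →  a_2 = 2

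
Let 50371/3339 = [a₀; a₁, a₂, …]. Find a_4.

50371 = 15·3339 + 286   →  a_0 = 15
3339 = 11·286 + 193   →  a_1 = 11
286 = 1·193 + 93   →  a_2 = 1
193 = 2·93 + 7   →  a_3 = 2
93 = 13·7 + 2   →  a_4 = 13

13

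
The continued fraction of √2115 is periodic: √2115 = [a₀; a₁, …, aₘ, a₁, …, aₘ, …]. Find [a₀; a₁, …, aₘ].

[45; 1, 90]

a₀ = ⌊√2115⌋ = 45.
With m₀=0, d₀=1 and mₖ₊₁ = dₖaₖ − mₖ, dₖ₊₁ = (n − mₖ₊₁²)/dₖ, aₖ₊₁ = ⌊(a₀+mₖ₊₁)/dₖ₊₁⌋:
  k=1: m=45, d=90, a=1
  k=2: m=45, d=1, a=90
d=1 and a=2a₀=90 at k=2, so the next step gives (m, d) = (45, 90) again — its k=1 value — and the period has length 2.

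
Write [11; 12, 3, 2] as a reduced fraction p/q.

Fold from the inside: start with 2/1.
  3 + 1/2 = 7/2
  12 + 2/7 = 86/7
  11 + 7/86 = 953/86

953/86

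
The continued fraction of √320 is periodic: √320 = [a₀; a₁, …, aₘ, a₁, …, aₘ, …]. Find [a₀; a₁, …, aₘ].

a₀ = ⌊√320⌋ = 17.
With m₀=0, d₀=1 and mₖ₊₁ = dₖaₖ − mₖ, dₖ₊₁ = (n − mₖ₊₁²)/dₖ, aₖ₊₁ = ⌊(a₀+mₖ₊₁)/dₖ₊₁⌋:
  k=1: m=17, d=31, a=1
  k=2: m=14, d=4, a=7
  k=3: m=14, d=31, a=1
  k=4: m=17, d=1, a=34
d=1 and a=2a₀=34 at k=4, so the next step gives (m, d) = (17, 31) again — its k=1 value — and the period has length 4.

[17; 1, 7, 1, 34]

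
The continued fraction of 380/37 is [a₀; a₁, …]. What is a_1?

380 = 10·37 + 10   →  a_0 = 10
37 = 3·10 + 7   →  a_1 = 3

3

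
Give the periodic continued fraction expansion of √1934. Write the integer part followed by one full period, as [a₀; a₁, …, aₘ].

[43; 1, 42, 1, 86]

a₀ = ⌊√1934⌋ = 43.
With m₀=0, d₀=1 and mₖ₊₁ = dₖaₖ − mₖ, dₖ₊₁ = (n − mₖ₊₁²)/dₖ, aₖ₊₁ = ⌊(a₀+mₖ₊₁)/dₖ₊₁⌋:
  k=1: m=43, d=85, a=1
  k=2: m=42, d=2, a=42
  k=3: m=42, d=85, a=1
  k=4: m=43, d=1, a=86
d=1 and a=2a₀=86 at k=4, so the next step gives (m, d) = (43, 85) again — its k=1 value — and the period has length 4.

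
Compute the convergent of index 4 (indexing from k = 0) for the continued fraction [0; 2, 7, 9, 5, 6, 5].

Using pₖ = aₖpₖ₋₁ + pₖ₋₂, qₖ = aₖqₖ₋₁ + qₖ₋₂ (with p₋₁=1, p₋₂=0, q₋₁=0, q₋₂=1):
  k=0: a=0, p=0, q=1
  k=1: a=2, p=1, q=2
  k=2: a=7, p=7, q=15
  k=3: a=9, p=64, q=137
  k=4: a=5, p=327, q=700

327/700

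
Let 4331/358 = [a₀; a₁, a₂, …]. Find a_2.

4

4331 = 12·358 + 35   →  a_0 = 12
358 = 10·35 + 8   →  a_1 = 10
35 = 4·8 + 3   →  a_2 = 4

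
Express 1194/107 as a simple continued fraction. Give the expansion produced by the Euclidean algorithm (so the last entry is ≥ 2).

[11; 6, 3, 2, 2]

1194 = 11*107 + 17
107 = 6*17 + 5
17 = 3*5 + 2
5 = 2*2 + 1
2 = 2*1 + 0  (stop)
So 1194/107 = [11; 6, 3, 2, 2].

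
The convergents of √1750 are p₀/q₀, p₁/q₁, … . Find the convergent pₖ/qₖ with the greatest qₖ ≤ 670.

21042/503

√1750 = [41; 1, 4, 1, 82, …] (period length 4).
Convergents:
  p_0/q_0 = 41/1
  p_1/q_1 = 42/1
  p_2/q_2 = 209/5
  p_3/q_3 = 251/6
  p_4/q_4 = 20791/497
  p_5/q_5 = 21042/503
  p_6/q_6 = 104959/2509
q_5 = 503 ≤ 670 < 2509 = q_6, so the answer is 21042/503.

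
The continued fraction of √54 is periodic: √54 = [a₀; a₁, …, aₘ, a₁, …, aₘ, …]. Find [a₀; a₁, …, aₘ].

[7; 2, 1, 6, 1, 2, 14]

a₀ = ⌊√54⌋ = 7.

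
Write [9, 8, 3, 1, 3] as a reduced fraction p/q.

Fold from the inside: start with 3/1.
  1 + 1/3 = 4/3
  3 + 3/4 = 15/4
  8 + 4/15 = 124/15
  9 + 15/124 = 1131/124

1131/124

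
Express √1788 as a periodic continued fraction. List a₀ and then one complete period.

[42; 3, 1, 1, 20, 1, 1, 3, 84]

a₀ = ⌊√1788⌋ = 42.
With m₀=0, d₀=1 and mₖ₊₁ = dₖaₖ − mₖ, dₖ₊₁ = (n − mₖ₊₁²)/dₖ, aₖ₊₁ = ⌊(a₀+mₖ₊₁)/dₖ₊₁⌋:
  k=1: m=42, d=24, a=3
  k=2: m=30, d=37, a=1
  k=3: m=7, d=47, a=1
  k=4: m=40, d=4, a=20
  k=5: m=40, d=47, a=1
  k=6: m=7, d=37, a=1
  k=7: m=30, d=24, a=3
  k=8: m=42, d=1, a=84
d=1 and a=2a₀=84 at k=8, so the next step gives (m, d) = (42, 24) again — its k=1 value — and the period has length 8.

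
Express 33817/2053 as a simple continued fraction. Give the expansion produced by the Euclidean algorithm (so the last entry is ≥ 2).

[16; 2, 8, 2, 2, 1, 7, 2]

33817 = 16×2053 + 969
2053 = 2×969 + 115
969 = 8×115 + 49
115 = 2×49 + 17
49 = 2×17 + 15
17 = 1×15 + 2
15 = 7×2 + 1
2 = 2×1 + 0  (stop)
So 33817/2053 = [16; 2, 8, 2, 2, 1, 7, 2].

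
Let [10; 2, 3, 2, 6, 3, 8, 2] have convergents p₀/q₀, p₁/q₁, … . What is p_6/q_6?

Using pₖ = aₖpₖ₋₁ + pₖ₋₂, qₖ = aₖqₖ₋₁ + qₖ₋₂ (with p₋₁=1, p₋₂=0, q₋₁=0, q₋₂=1):
  k=0: a=10, p=10, q=1
  k=1: a=2, p=21, q=2
  k=2: a=3, p=73, q=7
  k=3: a=2, p=167, q=16
  k=4: a=6, p=1075, q=103
  k=5: a=3, p=3392, q=325
  k=6: a=8, p=28211, q=2703

28211/2703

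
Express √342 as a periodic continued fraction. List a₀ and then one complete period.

[18; 2, 36]

a₀ = ⌊√342⌋ = 18.
With m₀=0, d₀=1 and mₖ₊₁ = dₖaₖ − mₖ, dₖ₊₁ = (n − mₖ₊₁²)/dₖ, aₖ₊₁ = ⌊(a₀+mₖ₊₁)/dₖ₊₁⌋:
  k=1: m=18, d=18, a=2
  k=2: m=18, d=1, a=36
d=1 and a=2a₀=36 at k=2, so the next step gives (m, d) = (18, 18) again — its k=1 value — and the period has length 2.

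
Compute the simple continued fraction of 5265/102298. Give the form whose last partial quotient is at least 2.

[0; 19, 2, 3, 16, 15, 3]

5265 = 0·102298 + 5265
102298 = 19·5265 + 2263
5265 = 2·2263 + 739
2263 = 3·739 + 46
739 = 16·46 + 3
46 = 15·3 + 1
3 = 3·1 + 0  (stop)
So 5265/102298 = [0; 19, 2, 3, 16, 15, 3].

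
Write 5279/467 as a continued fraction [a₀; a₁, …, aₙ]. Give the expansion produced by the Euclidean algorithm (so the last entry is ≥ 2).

5279 = 11*467 + 142
467 = 3*142 + 41
142 = 3*41 + 19
41 = 2*19 + 3
19 = 6*3 + 1
3 = 3*1 + 0  (stop)
So 5279/467 = [11; 3, 3, 2, 6, 3].

[11; 3, 3, 2, 6, 3]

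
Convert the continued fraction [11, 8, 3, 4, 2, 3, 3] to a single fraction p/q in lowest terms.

30403/2734

Using pₖ = aₖpₖ₋₁ + pₖ₋₂ and qₖ = aₖqₖ₋₁ + qₖ₋₂:
  k=0: a=11, p=11, q=1
  k=1: a=8, p=89, q=8
  k=2: a=3, p=278, q=25
  k=3: a=4, p=1201, q=108
  k=4: a=2, p=2680, q=241
  k=5: a=3, p=9241, q=831
  k=6: a=3, p=30403, q=2734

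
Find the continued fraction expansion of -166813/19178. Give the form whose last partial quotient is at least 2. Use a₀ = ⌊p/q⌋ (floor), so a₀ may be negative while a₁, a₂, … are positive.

[-9; 3, 3, 5, 11, 2, 15]

-166813 = -9×19178 + 5789
19178 = 3×5789 + 1811
5789 = 3×1811 + 356
1811 = 5×356 + 31
356 = 11×31 + 15
31 = 2×15 + 1
15 = 15×1 + 0  (stop)
So -166813/19178 = [-9; 3, 3, 5, 11, 2, 15].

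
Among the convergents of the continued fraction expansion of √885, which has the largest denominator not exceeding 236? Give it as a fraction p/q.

√885 = [29; 1, 2, 1, 58, …] (period length 4).
Convergents:
  p_0/q_0 = 29/1
  p_1/q_1 = 30/1
  p_2/q_2 = 89/3
  p_3/q_3 = 119/4
  p_4/q_4 = 6991/235
  p_5/q_5 = 7110/239
q_4 = 235 ≤ 236 < 239 = q_5, so the answer is 6991/235.

6991/235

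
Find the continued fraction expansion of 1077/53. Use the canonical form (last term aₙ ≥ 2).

1077 = 20·53 + 17
53 = 3·17 + 2
17 = 8·2 + 1
2 = 2·1 + 0  (stop)
So 1077/53 = [20; 3, 8, 2].

[20; 3, 8, 2]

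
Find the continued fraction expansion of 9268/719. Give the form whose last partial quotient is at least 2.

9268 = 12*719 + 640
719 = 1*640 + 79
640 = 8*79 + 8
79 = 9*8 + 7
8 = 1*7 + 1
7 = 7*1 + 0  (stop)
So 9268/719 = [12; 1, 8, 9, 1, 7].

[12; 1, 8, 9, 1, 7]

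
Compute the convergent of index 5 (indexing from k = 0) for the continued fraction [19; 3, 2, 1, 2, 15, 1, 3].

8008/415

Using pₖ = aₖpₖ₋₁ + pₖ₋₂, qₖ = aₖqₖ₋₁ + qₖ₋₂ (with p₋₁=1, p₋₂=0, q₋₁=0, q₋₂=1):
  k=0: a=19, p=19, q=1
  k=1: a=3, p=58, q=3
  k=2: a=2, p=135, q=7
  k=3: a=1, p=193, q=10
  k=4: a=2, p=521, q=27
  k=5: a=15, p=8008, q=415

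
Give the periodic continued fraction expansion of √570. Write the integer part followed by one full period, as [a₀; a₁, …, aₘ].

[23; 1, 6, 1, 46]

a₀ = ⌊√570⌋ = 23.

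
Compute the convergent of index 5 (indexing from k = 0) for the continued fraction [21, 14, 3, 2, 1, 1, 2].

Using pₖ = aₖpₖ₋₁ + pₖ₋₂, qₖ = aₖqₖ₋₁ + qₖ₋₂ (with p₋₁=1, p₋₂=0, q₋₁=0, q₋₂=1):
  k=0: a=21, p=21, q=1
  k=1: a=14, p=295, q=14
  k=2: a=3, p=906, q=43
  k=3: a=2, p=2107, q=100
  k=4: a=1, p=3013, q=143
  k=5: a=1, p=5120, q=243

5120/243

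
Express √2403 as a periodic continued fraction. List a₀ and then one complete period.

[49; 49, 98]

a₀ = ⌊√2403⌋ = 49.
With m₀=0, d₀=1 and mₖ₊₁ = dₖaₖ − mₖ, dₖ₊₁ = (n − mₖ₊₁²)/dₖ, aₖ₊₁ = ⌊(a₀+mₖ₊₁)/dₖ₊₁⌋:
  k=1: m=49, d=2, a=49
  k=2: m=49, d=1, a=98
d=1 and a=2a₀=98 at k=2, so the next step gives (m, d) = (49, 2) again — its k=1 value — and the period has length 2.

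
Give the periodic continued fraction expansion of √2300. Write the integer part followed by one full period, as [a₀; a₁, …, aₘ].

a₀ = ⌊√2300⌋ = 47.
With m₀=0, d₀=1 and mₖ₊₁ = dₖaₖ − mₖ, dₖ₊₁ = (n − mₖ₊₁²)/dₖ, aₖ₊₁ = ⌊(a₀+mₖ₊₁)/dₖ₊₁⌋:
  k=1: m=47, d=91, a=1
  k=2: m=44, d=4, a=22
  k=3: m=44, d=91, a=1
  k=4: m=47, d=1, a=94
d=1 and a=2a₀=94 at k=4, so the next step gives (m, d) = (47, 91) again — its k=1 value — and the period has length 4.

[47; 1, 22, 1, 94]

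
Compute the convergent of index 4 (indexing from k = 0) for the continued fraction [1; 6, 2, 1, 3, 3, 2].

Using pₖ = aₖpₖ₋₁ + pₖ₋₂, qₖ = aₖqₖ₋₁ + qₖ₋₂ (with p₋₁=1, p₋₂=0, q₋₁=0, q₋₂=1):
  k=0: a=1, p=1, q=1
  k=1: a=6, p=7, q=6
  k=2: a=2, p=15, q=13
  k=3: a=1, p=22, q=19
  k=4: a=3, p=81, q=70

81/70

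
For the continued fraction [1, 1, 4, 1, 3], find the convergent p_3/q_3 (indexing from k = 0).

Using pₖ = aₖpₖ₋₁ + pₖ₋₂, qₖ = aₖqₖ₋₁ + qₖ₋₂ (with p₋₁=1, p₋₂=0, q₋₁=0, q₋₂=1):
  k=0: a=1, p=1, q=1
  k=1: a=1, p=2, q=1
  k=2: a=4, p=9, q=5
  k=3: a=1, p=11, q=6

11/6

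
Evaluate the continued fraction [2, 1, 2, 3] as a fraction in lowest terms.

Using pₖ = aₖpₖ₋₁ + pₖ₋₂ and qₖ = aₖqₖ₋₁ + qₖ₋₂:
  k=0: a=2, p=2, q=1
  k=1: a=1, p=3, q=1
  k=2: a=2, p=8, q=3
  k=3: a=3, p=27, q=10

27/10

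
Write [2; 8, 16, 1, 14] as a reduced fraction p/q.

4348/2047

Using pₖ = aₖpₖ₋₁ + pₖ₋₂ and qₖ = aₖqₖ₋₁ + qₖ₋₂:
  k=0: a=2, p=2, q=1
  k=1: a=8, p=17, q=8
  k=2: a=16, p=274, q=129
  k=3: a=1, p=291, q=137
  k=4: a=14, p=4348, q=2047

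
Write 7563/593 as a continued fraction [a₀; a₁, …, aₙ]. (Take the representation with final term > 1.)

[12; 1, 3, 16, 4, 2]

7563 = 12*593 + 447
593 = 1*447 + 146
447 = 3*146 + 9
146 = 16*9 + 2
9 = 4*2 + 1
2 = 2*1 + 0  (stop)
So 7563/593 = [12; 1, 3, 16, 4, 2].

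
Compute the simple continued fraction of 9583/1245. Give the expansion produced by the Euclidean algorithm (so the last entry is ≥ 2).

9583 = 7*1245 + 868
1245 = 1*868 + 377
868 = 2*377 + 114
377 = 3*114 + 35
114 = 3*35 + 9
35 = 3*9 + 8
9 = 1*8 + 1
8 = 8*1 + 0  (stop)
So 9583/1245 = [7; 1, 2, 3, 3, 3, 1, 8].

[7; 1, 2, 3, 3, 3, 1, 8]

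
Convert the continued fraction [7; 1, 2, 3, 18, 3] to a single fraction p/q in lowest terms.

4304/559

Using pₖ = aₖpₖ₋₁ + pₖ₋₂ and qₖ = aₖqₖ₋₁ + qₖ₋₂:
  k=0: a=7, p=7, q=1
  k=1: a=1, p=8, q=1
  k=2: a=2, p=23, q=3
  k=3: a=3, p=77, q=10
  k=4: a=18, p=1409, q=183
  k=5: a=3, p=4304, q=559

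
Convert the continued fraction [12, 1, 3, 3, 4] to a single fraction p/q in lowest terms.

Using pₖ = aₖpₖ₋₁ + pₖ₋₂ and qₖ = aₖqₖ₋₁ + qₖ₋₂:
  k=0: a=12, p=12, q=1
  k=1: a=1, p=13, q=1
  k=2: a=3, p=51, q=4
  k=3: a=3, p=166, q=13
  k=4: a=4, p=715, q=56

715/56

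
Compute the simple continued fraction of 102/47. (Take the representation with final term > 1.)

[2; 5, 1, 7]

102 = 2*47 + 8
47 = 5*8 + 7
8 = 1*7 + 1
7 = 7*1 + 0  (stop)
So 102/47 = [2; 5, 1, 7].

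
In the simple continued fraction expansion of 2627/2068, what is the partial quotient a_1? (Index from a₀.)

3

2627 = 1·2068 + 559   →  a_0 = 1
2068 = 3·559 + 391   →  a_1 = 3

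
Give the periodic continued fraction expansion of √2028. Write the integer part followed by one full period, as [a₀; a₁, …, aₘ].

a₀ = ⌊√2028⌋ = 45.
With m₀=0, d₀=1 and mₖ₊₁ = dₖaₖ − mₖ, dₖ₊₁ = (n − mₖ₊₁²)/dₖ, aₖ₊₁ = ⌊(a₀+mₖ₊₁)/dₖ₊₁⌋:
  k=1: m=45, d=3, a=30
  k=2: m=45, d=1, a=90
d=1 and a=2a₀=90 at k=2, so the next step gives (m, d) = (45, 3) again — its k=1 value — and the period has length 2.

[45; 30, 90]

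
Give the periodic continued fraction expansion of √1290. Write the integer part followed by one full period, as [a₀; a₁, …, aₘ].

a₀ = ⌊√1290⌋ = 35.
With m₀=0, d₀=1 and mₖ₊₁ = dₖaₖ − mₖ, dₖ₊₁ = (n − mₖ₊₁²)/dₖ, aₖ₊₁ = ⌊(a₀+mₖ₊₁)/dₖ₊₁⌋:
  k=1: m=35, d=65, a=1
  k=2: m=30, d=6, a=10
  k=3: m=30, d=65, a=1
  k=4: m=35, d=1, a=70
d=1 and a=2a₀=70 at k=4, so the next step gives (m, d) = (35, 65) again — its k=1 value — and the period has length 4.

[35; 1, 10, 1, 70]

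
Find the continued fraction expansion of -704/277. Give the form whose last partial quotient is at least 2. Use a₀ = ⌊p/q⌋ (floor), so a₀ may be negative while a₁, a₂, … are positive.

-704 = -3·277 + 127
277 = 2·127 + 23
127 = 5·23 + 12
23 = 1·12 + 11
12 = 1·11 + 1
11 = 11·1 + 0  (stop)
So -704/277 = [-3; 2, 5, 1, 1, 11].

[-3; 2, 5, 1, 1, 11]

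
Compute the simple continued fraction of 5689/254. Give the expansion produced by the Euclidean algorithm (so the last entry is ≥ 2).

5689 = 22·254 + 101
254 = 2·101 + 52
101 = 1·52 + 49
52 = 1·49 + 3
49 = 16·3 + 1
3 = 3·1 + 0  (stop)
So 5689/254 = [22; 2, 1, 1, 16, 3].

[22; 2, 1, 1, 16, 3]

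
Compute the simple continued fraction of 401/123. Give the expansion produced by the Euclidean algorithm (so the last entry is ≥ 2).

[3; 3, 1, 5, 2, 2]

401 = 3·123 + 32
123 = 3·32 + 27
32 = 1·27 + 5
27 = 5·5 + 2
5 = 2·2 + 1
2 = 2·1 + 0  (stop)
So 401/123 = [3; 3, 1, 5, 2, 2].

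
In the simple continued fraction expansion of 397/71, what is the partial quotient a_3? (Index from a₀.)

397 = 5·71 + 42   →  a_0 = 5
71 = 1·42 + 29   →  a_1 = 1
42 = 1·29 + 13   →  a_2 = 1
29 = 2·13 + 3   →  a_3 = 2

2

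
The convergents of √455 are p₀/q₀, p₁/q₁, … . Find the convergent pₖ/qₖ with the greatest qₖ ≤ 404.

8191/384

√455 = [21; 3, 42, …] (period length 2).
Convergents:
  p_0/q_0 = 21/1
  p_1/q_1 = 64/3
  p_2/q_2 = 2709/127
  p_3/q_3 = 8191/384
  p_4/q_4 = 346731/16255
q_3 = 384 ≤ 404 < 16255 = q_4, so the answer is 8191/384.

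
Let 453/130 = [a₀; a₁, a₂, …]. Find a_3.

453 = 3·130 + 63   →  a_0 = 3
130 = 2·63 + 4   →  a_1 = 2
63 = 15·4 + 3   →  a_2 = 15
4 = 1·3 + 1   →  a_3 = 1

1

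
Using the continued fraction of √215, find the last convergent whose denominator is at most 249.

√215 = [14; 1, 1, 1, 28, …] (period length 4).
Convergents:
  p_0/q_0 = 14/1
  p_1/q_1 = 15/1
  p_2/q_2 = 29/2
  p_3/q_3 = 44/3
  p_4/q_4 = 1261/86
  p_5/q_5 = 1305/89
  p_6/q_6 = 2566/175
  p_7/q_7 = 3871/264
q_6 = 175 ≤ 249 < 264 = q_7, so the answer is 2566/175.

2566/175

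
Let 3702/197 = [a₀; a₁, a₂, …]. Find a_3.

3702 = 18·197 + 156   →  a_0 = 18
197 = 1·156 + 41   →  a_1 = 1
156 = 3·41 + 33   →  a_2 = 3
41 = 1·33 + 8   →  a_3 = 1

1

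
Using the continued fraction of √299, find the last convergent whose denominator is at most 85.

415/24

√299 = [17; 3, 2, 3, 34, …] (period length 4).
Convergents:
  p_0/q_0 = 17/1
  p_1/q_1 = 52/3
  p_2/q_2 = 121/7
  p_3/q_3 = 415/24
  p_4/q_4 = 14231/823
q_3 = 24 ≤ 85 < 823 = q_4, so the answer is 415/24.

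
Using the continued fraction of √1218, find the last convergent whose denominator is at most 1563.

24395/699

√1218 = [34; 1, 8, 1, 68, …] (period length 4).
Convergents:
  p_0/q_0 = 34/1
  p_1/q_1 = 35/1
  p_2/q_2 = 314/9
  p_3/q_3 = 349/10
  p_4/q_4 = 24046/689
  p_5/q_5 = 24395/699
  p_6/q_6 = 219206/6281
q_5 = 699 ≤ 1563 < 6281 = q_6, so the answer is 24395/699.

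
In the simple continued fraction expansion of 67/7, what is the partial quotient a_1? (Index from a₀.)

1

67 = 9·7 + 4   →  a_0 = 9
7 = 1·4 + 3   →  a_1 = 1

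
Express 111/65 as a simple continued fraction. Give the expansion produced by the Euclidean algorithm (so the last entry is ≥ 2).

[1; 1, 2, 2, 2, 1, 2]

111 = 1*65 + 46
65 = 1*46 + 19
46 = 2*19 + 8
19 = 2*8 + 3
8 = 2*3 + 2
3 = 1*2 + 1
2 = 2*1 + 0  (stop)
So 111/65 = [1; 1, 2, 2, 2, 1, 2].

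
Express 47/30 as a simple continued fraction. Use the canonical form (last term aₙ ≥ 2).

47 = 1*30 + 17
30 = 1*17 + 13
17 = 1*13 + 4
13 = 3*4 + 1
4 = 4*1 + 0  (stop)
So 47/30 = [1; 1, 1, 3, 4].

[1; 1, 1, 3, 4]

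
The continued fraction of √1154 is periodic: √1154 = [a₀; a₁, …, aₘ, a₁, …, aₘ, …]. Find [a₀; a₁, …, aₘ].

[33; 1, 32, 1, 66]

a₀ = ⌊√1154⌋ = 33.
With m₀=0, d₀=1 and mₖ₊₁ = dₖaₖ − mₖ, dₖ₊₁ = (n − mₖ₊₁²)/dₖ, aₖ₊₁ = ⌊(a₀+mₖ₊₁)/dₖ₊₁⌋:
  k=1: m=33, d=65, a=1
  k=2: m=32, d=2, a=32
  k=3: m=32, d=65, a=1
  k=4: m=33, d=1, a=66
d=1 and a=2a₀=66 at k=4, so the next step gives (m, d) = (33, 65) again — its k=1 value — and the period has length 4.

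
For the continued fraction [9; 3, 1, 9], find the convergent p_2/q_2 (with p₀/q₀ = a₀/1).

37/4

Using pₖ = aₖpₖ₋₁ + pₖ₋₂, qₖ = aₖqₖ₋₁ + qₖ₋₂ (with p₋₁=1, p₋₂=0, q₋₁=0, q₋₂=1):
  k=0: a=9, p=9, q=1
  k=1: a=3, p=28, q=3
  k=2: a=1, p=37, q=4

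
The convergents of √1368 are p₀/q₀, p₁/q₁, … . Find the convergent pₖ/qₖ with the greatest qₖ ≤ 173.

2737/74

√1368 = [36; 1, 72, …] (period length 2).
Convergents:
  p_0/q_0 = 36/1
  p_1/q_1 = 37/1
  p_2/q_2 = 2700/73
  p_3/q_3 = 2737/74
  p_4/q_4 = 199764/5401
q_3 = 74 ≤ 173 < 5401 = q_4, so the answer is 2737/74.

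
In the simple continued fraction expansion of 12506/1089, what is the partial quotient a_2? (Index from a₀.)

12506 = 11·1089 + 527   →  a_0 = 11
1089 = 2·527 + 35   →  a_1 = 2
527 = 15·35 + 2   →  a_2 = 15

15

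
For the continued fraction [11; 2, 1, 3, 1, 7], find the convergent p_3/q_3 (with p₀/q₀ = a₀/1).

Using pₖ = aₖpₖ₋₁ + pₖ₋₂, qₖ = aₖqₖ₋₁ + qₖ₋₂ (with p₋₁=1, p₋₂=0, q₋₁=0, q₋₂=1):
  k=0: a=11, p=11, q=1
  k=1: a=2, p=23, q=2
  k=2: a=1, p=34, q=3
  k=3: a=3, p=125, q=11

125/11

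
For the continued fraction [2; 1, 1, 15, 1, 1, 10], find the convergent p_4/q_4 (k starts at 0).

Using pₖ = aₖpₖ₋₁ + pₖ₋₂, qₖ = aₖqₖ₋₁ + qₖ₋₂ (with p₋₁=1, p₋₂=0, q₋₁=0, q₋₂=1):
  k=0: a=2, p=2, q=1
  k=1: a=1, p=3, q=1
  k=2: a=1, p=5, q=2
  k=3: a=15, p=78, q=31
  k=4: a=1, p=83, q=33

83/33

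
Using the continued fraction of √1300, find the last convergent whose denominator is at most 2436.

√1300 = [36; 18, 72, …] (period length 2).
Convergents:
  p_0/q_0 = 36/1
  p_1/q_1 = 649/18
  p_2/q_2 = 46764/1297
  p_3/q_3 = 842401/23364
q_2 = 1297 ≤ 2436 < 23364 = q_3, so the answer is 46764/1297.

46764/1297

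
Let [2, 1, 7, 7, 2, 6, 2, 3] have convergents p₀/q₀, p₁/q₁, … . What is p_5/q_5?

2270/789

Using pₖ = aₖpₖ₋₁ + pₖ₋₂, qₖ = aₖqₖ₋₁ + qₖ₋₂ (with p₋₁=1, p₋₂=0, q₋₁=0, q₋₂=1):
  k=0: a=2, p=2, q=1
  k=1: a=1, p=3, q=1
  k=2: a=7, p=23, q=8
  k=3: a=7, p=164, q=57
  k=4: a=2, p=351, q=122
  k=5: a=6, p=2270, q=789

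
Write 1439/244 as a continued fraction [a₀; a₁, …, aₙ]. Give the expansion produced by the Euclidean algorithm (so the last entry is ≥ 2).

[5; 1, 8, 1, 3, 6]

1439 = 5*244 + 219
244 = 1*219 + 25
219 = 8*25 + 19
25 = 1*19 + 6
19 = 3*6 + 1
6 = 6*1 + 0  (stop)
So 1439/244 = [5; 1, 8, 1, 3, 6].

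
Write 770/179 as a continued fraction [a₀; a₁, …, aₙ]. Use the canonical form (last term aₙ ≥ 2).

770 = 4×179 + 54
179 = 3×54 + 17
54 = 3×17 + 3
17 = 5×3 + 2
3 = 1×2 + 1
2 = 2×1 + 0  (stop)
So 770/179 = [4; 3, 3, 5, 1, 2].

[4; 3, 3, 5, 1, 2]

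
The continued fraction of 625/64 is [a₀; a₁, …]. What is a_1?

1

625 = 9·64 + 49   →  a_0 = 9
64 = 1·49 + 15   →  a_1 = 1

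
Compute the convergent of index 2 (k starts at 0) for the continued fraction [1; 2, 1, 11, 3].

Using pₖ = aₖpₖ₋₁ + pₖ₋₂, qₖ = aₖqₖ₋₁ + qₖ₋₂ (with p₋₁=1, p₋₂=0, q₋₁=0, q₋₂=1):
  k=0: a=1, p=1, q=1
  k=1: a=2, p=3, q=2
  k=2: a=1, p=4, q=3

4/3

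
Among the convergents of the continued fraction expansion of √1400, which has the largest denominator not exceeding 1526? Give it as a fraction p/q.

33413/893

√1400 = [37; 2, 2, 2, 74, …] (period length 4).
Convergents:
  p_0/q_0 = 37/1
  p_1/q_1 = 75/2
  p_2/q_2 = 187/5
  p_3/q_3 = 449/12
  p_4/q_4 = 33413/893
  p_5/q_5 = 67275/1798
q_4 = 893 ≤ 1526 < 1798 = q_5, so the answer is 33413/893.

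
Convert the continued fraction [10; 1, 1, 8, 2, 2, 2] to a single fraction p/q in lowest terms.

Fold from the inside: start with 2/1.
  2 + 1/2 = 5/2
  2 + 2/5 = 12/5
  8 + 5/12 = 101/12
  1 + 12/101 = 113/101
  1 + 101/113 = 214/113
  10 + 113/214 = 2253/214

2253/214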